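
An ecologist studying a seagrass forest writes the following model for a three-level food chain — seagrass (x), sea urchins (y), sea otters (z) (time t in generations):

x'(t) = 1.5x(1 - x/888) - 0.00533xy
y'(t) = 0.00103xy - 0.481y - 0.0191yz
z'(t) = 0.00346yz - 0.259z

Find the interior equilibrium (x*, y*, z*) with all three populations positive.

x* ≈ 652, y* ≈ 74.9, z* ≈ 9.97

From dz/dt = 0: 0.00346y* = 0.259, so y* = 74.9.
From dx/dt = 0: 1.5(1 - x*/888) = 0.00533·74.9, giving x* = 888·(1 - 0.266) = 652.
From dy/dt = 0: 0.00103·652 - 0.481 = 0.0191z*, so z* = 0.19/0.0191 = 9.97.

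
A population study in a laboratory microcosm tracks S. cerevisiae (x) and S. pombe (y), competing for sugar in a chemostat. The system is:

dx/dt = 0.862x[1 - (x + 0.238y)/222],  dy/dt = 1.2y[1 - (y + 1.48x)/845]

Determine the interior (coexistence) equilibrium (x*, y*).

x* ≈ 32.2, y* ≈ 797

Setting both brackets to zero gives the nullclines x + 0.238y = 222 and 1.48x + y = 845.
Substituting y = 845 - 1.48x into the first: x(1 - 0.238·1.48) = 222 - 0.238·845.
So x* = 20.9/0.648 = 32.2, and then y* = 845 - 1.48·32.2 = 797.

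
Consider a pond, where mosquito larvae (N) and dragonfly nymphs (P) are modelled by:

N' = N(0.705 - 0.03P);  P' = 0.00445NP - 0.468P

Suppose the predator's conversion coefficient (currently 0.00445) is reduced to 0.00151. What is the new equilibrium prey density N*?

N* ≈ 310

At the interior fixed point, setting dP/dt = 0 with P > 0 fixes N* = (predator death rate)/(NP coefficient) — independent of the other coefficients.
With the change, N* = 0.468/0.00151 = 310; it rises from 105.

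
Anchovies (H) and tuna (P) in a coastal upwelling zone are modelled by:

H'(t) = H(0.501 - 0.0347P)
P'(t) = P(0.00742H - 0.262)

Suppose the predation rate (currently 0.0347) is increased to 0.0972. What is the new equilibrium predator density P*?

At the interior fixed point, setting dH/dt = 0 with H > 0 fixes P* = (prey growth rate)/(HP coefficient) — independent of the other coefficients.
With the change, P* = 0.501/0.0972 = 5.15; it falls from 14.4.

P* ≈ 5.15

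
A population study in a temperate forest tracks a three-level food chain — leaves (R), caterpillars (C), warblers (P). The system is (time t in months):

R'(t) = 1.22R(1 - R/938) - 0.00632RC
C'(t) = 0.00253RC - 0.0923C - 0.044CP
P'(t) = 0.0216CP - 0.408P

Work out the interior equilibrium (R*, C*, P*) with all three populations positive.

From dP/dt = 0: 0.0216C* = 0.408, so C* = 18.9.
From dR/dt = 0: 1.22(1 - R*/938) = 0.00632·18.9, giving R* = 938·(1 - 0.0979) = 846.
From dC/dt = 0: 0.00253·846 - 0.0923 = 0.044P*, so P* = 2.05/0.044 = 46.6.

R* ≈ 846, C* ≈ 18.9, P* ≈ 46.6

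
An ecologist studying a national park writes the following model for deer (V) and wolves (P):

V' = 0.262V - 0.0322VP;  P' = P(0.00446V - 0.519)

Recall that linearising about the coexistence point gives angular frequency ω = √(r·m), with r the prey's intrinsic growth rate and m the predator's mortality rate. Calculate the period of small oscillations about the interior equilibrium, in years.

Here r = 0.262 and m = 0.519, so r·m = 0.136.
ω = √0.136 = 0.369 per year, hence T = 2π/ω ≈ 17 years.

T ≈ 17 years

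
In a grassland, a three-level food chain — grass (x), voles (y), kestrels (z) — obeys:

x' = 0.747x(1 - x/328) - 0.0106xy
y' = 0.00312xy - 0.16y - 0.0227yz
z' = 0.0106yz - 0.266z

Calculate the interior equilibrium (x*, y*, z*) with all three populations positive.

x* ≈ 211, y* ≈ 25.1, z* ≈ 22

From dz/dt = 0: 0.0106y* = 0.266, so y* = 25.1.
From dx/dt = 0: 0.747(1 - x*/328) = 0.0106·25.1, giving x* = 328·(1 - 0.356) = 211.
From dy/dt = 0: 0.00312·211 - 0.16 = 0.0227z*, so z* = 0.499/0.0227 = 22.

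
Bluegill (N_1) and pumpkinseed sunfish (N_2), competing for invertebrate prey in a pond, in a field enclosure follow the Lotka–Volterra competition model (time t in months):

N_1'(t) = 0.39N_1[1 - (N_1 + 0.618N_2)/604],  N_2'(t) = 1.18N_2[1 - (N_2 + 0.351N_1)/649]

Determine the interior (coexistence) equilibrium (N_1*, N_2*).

N_1* ≈ 259, N_2* ≈ 558

Setting both brackets to zero gives the nullclines N_1 + 0.618N_2 = 604 and 0.351N_1 + N_2 = 649.
Substituting N_2 = 649 - 0.351N_1 into the first: N_1(1 - 0.618·0.351) = 604 - 0.618·649.
So N_1* = 203/0.783 = 259, and then N_2* = 649 - 0.351·259 = 558.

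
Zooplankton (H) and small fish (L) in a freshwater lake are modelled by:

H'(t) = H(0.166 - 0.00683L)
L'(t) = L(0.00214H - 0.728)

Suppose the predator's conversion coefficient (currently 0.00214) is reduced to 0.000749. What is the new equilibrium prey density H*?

At the interior fixed point, setting dL/dt = 0 with L > 0 fixes H* = (predator death rate)/(HL coefficient) — independent of the other coefficients.
With the change, H* = 0.728/0.000749 = 972; it rises from 340.

H* ≈ 972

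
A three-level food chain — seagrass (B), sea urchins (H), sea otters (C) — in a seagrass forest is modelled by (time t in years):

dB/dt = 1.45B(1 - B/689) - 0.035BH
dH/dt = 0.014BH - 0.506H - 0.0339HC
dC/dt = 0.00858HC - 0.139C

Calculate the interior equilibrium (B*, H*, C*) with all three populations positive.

B* ≈ 420, H* ≈ 16.2, C* ≈ 158

From dC/dt = 0: 0.00858H* = 0.139, so H* = 16.2.
From dB/dt = 0: 1.45(1 - B*/689) = 0.035·16.2, giving B* = 689·(1 - 0.391) = 420.
From dH/dt = 0: 0.014·420 - 0.506 = 0.0339C*, so C* = 5.37/0.0339 = 158.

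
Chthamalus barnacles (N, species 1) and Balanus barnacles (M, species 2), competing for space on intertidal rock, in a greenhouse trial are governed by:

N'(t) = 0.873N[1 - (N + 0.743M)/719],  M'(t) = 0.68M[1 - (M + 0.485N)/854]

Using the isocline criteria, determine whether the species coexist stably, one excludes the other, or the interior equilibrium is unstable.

stable coexistence

Compare the nullcline intercepts: K1/α12 = 719/0.743 = 968 > K2 = 854; K2/α21 = 854/0.485 = 1760 > K1 = 719.
Since both inequalities hold, each species can invade when rare, so the interior equilibrium is stable.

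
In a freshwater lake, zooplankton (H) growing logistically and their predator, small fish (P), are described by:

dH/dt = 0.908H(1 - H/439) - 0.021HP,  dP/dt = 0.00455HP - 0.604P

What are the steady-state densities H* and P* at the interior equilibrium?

From dP/dt = 0 with P > 0: 0.00455H* = 0.604, so H* = 133.
Substitute into dH/dt = 0: 0.908(1 - 133/439) = 0.021P*.
The bracket is 0.698, giving P* = 0.633/0.021 = 30.2.

H* ≈ 133, P* ≈ 30.2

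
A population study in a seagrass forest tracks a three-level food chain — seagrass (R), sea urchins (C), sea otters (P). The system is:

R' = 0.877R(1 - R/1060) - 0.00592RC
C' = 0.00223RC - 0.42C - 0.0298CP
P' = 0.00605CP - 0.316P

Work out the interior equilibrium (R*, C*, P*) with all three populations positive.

From dP/dt = 0: 0.00605C* = 0.316, so C* = 52.2.
From dR/dt = 0: 0.877(1 - R*/1060) = 0.00592·52.2, giving R* = 1060·(1 - 0.353) = 686.
From dC/dt = 0: 0.00223·686 - 0.42 = 0.0298P*, so P* = 1.11/0.0298 = 37.3.

R* ≈ 686, C* ≈ 52.2, P* ≈ 37.3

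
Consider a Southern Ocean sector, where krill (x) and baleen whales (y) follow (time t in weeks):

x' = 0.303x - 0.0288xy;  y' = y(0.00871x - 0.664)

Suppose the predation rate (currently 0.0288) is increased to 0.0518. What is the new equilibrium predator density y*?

y* ≈ 5.85

At the interior fixed point, setting dx/dt = 0 with x > 0 fixes y* = (prey growth rate)/(xy coefficient) — independent of the other coefficients.
With the change, y* = 0.303/0.0518 = 5.85; it falls from 10.5.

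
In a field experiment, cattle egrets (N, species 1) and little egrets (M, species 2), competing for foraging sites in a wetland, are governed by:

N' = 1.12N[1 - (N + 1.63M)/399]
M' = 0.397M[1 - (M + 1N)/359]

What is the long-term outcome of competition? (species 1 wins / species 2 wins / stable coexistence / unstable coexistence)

unstable coexistence (outcome depends on initial conditions)

Compare the nullcline intercepts: K1/α12 = 399/1.63 = 245 < K2 = 359; K2/α21 = 359/1 = 359 < K1 = 399.
Since both are reversed, neither can invade when rare; the interior point is a saddle.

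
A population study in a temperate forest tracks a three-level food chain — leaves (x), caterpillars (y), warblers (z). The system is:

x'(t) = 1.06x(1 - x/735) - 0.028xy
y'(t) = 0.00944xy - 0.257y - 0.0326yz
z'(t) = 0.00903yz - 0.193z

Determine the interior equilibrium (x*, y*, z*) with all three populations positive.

From dz/dt = 0: 0.00903y* = 0.193, so y* = 21.4.
From dx/dt = 0: 1.06(1 - x*/735) = 0.028·21.4, giving x* = 735·(1 - 0.565) = 320.
From dy/dt = 0: 0.00944·320 - 0.257 = 0.0326z*, so z* = 2.76/0.0326 = 84.8.

x* ≈ 320, y* ≈ 21.4, z* ≈ 84.8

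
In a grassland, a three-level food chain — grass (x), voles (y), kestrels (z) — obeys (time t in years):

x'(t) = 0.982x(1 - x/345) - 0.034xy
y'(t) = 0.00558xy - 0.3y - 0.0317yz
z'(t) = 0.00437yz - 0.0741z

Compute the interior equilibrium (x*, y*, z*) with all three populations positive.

x* ≈ 142, y* ≈ 17, z* ≈ 15.6

From dz/dt = 0: 0.00437y* = 0.0741, so y* = 17.
From dx/dt = 0: 0.982(1 - x*/345) = 0.034·17, giving x* = 345·(1 - 0.587) = 142.
From dy/dt = 0: 0.00558·142 - 0.3 = 0.0317z*, so z* = 0.495/0.0317 = 15.6.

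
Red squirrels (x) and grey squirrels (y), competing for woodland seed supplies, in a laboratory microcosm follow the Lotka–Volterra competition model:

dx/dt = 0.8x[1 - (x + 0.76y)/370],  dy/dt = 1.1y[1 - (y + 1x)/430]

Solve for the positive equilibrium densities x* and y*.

Setting both brackets to zero gives the nullclines x + 0.76y = 370 and 1x + y = 430.
Substituting y = 430 - 1x into the first: x(1 - 0.76·1) = 370 - 0.76·430.
So x* = 43.2/0.24 = 180, and then y* = 430 - 1·180 = 250.

x* ≈ 180, y* ≈ 250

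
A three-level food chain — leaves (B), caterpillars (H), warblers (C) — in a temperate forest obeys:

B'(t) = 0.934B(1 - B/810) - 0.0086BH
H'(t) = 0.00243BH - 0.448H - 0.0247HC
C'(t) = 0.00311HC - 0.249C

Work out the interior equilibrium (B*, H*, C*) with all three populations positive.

From dC/dt = 0: 0.00311H* = 0.249, so H* = 80.1.
From dB/dt = 0: 0.934(1 - B*/810) = 0.0086·80.1, giving B* = 810·(1 - 0.737) = 213.
From dH/dt = 0: 0.00243·213 - 0.448 = 0.0247C*, so C* = 0.0693/0.0247 = 2.8.

B* ≈ 213, H* ≈ 80.1, C* ≈ 2.8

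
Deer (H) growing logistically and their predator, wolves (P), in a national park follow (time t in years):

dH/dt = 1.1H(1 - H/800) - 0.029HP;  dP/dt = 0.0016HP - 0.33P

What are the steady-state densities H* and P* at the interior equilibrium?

H* ≈ 206, P* ≈ 28.2

From dP/dt = 0 with P > 0: 0.0016H* = 0.33, so H* = 206.
Substitute into dH/dt = 0: 1.1(1 - 206/800) = 0.029P*.
The bracket is 0.742, giving P* = 0.816/0.029 = 28.2.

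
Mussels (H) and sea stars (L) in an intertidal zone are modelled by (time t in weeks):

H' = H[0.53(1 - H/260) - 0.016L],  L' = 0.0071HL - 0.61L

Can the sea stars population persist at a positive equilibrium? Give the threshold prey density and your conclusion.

The predator equation gives dL/dt > 0 only when H > 0.61/0.0071 = 85.9.
Without the predator, H → K = 260. Since 260 > 85.9, the predator can invade and persist.

Threshold H = 85.9; K > 85.9, so yes, the predator persists.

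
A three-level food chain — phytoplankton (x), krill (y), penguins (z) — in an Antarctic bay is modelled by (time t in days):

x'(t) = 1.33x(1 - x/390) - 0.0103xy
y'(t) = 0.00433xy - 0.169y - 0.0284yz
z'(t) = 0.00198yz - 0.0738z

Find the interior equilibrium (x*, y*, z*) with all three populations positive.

From dz/dt = 0: 0.00198y* = 0.0738, so y* = 37.3.
From dx/dt = 0: 1.33(1 - x*/390) = 0.0103·37.3, giving x* = 390·(1 - 0.289) = 277.
From dy/dt = 0: 0.00433·277 - 0.169 = 0.0284z*, so z* = 1.03/0.0284 = 36.3.

x* ≈ 277, y* ≈ 37.3, z* ≈ 36.3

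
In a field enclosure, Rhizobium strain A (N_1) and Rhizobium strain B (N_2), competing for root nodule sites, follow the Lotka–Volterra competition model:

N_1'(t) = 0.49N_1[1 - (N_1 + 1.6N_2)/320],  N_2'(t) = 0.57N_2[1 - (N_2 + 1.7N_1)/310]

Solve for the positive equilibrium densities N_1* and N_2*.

N_1* ≈ 102, N_2* ≈ 136

Setting both brackets to zero gives the nullclines N_1 + 1.6N_2 = 320 and 1.7N_1 + N_2 = 310.
Substituting N_2 = 310 - 1.7N_1 into the first: N_1(1 - 1.6·1.7) = 320 - 1.6·310.
So N_1* = -176/-1.72 = 102, and then N_2* = 310 - 1.7·102 = 136.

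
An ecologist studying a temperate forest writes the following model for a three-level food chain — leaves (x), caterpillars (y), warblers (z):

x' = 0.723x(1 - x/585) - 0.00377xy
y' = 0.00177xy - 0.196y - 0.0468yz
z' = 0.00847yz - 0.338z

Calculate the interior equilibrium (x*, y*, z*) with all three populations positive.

From dz/dt = 0: 0.00847y* = 0.338, so y* = 39.9.
From dx/dt = 0: 0.723(1 - x*/585) = 0.00377·39.9, giving x* = 585·(1 - 0.208) = 463.
From dy/dt = 0: 0.00177·463 - 0.196 = 0.0468z*, so z* = 0.624/0.0468 = 13.3.

x* ≈ 463, y* ≈ 39.9, z* ≈ 13.3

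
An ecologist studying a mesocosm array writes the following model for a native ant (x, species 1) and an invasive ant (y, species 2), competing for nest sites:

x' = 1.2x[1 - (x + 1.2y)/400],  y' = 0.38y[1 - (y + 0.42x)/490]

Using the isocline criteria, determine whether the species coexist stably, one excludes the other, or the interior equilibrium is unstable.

Compare the nullcline intercepts: K1/α12 = 400/1.2 = 333 < K2 = 490; K2/α21 = 490/0.42 = 1170 > K1 = 400.
Since the inequalities point opposite ways, species 2 can invade but species 1 cannot.

species 2 excludes species 1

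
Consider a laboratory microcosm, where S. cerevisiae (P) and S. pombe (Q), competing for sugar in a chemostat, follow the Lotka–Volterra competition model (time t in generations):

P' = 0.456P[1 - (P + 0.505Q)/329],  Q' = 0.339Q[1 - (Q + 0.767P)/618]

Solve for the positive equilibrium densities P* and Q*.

Setting both brackets to zero gives the nullclines P + 0.505Q = 329 and 0.767P + Q = 618.
Substituting Q = 618 - 0.767P into the first: P(1 - 0.505·0.767) = 329 - 0.505·618.
So P* = 16.9/0.613 = 27.6, and then Q* = 618 - 0.767·27.6 = 597.

P* ≈ 27.6, Q* ≈ 597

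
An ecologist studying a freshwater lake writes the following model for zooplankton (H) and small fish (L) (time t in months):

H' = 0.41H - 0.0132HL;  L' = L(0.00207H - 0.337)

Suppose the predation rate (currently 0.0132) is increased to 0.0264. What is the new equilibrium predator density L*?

L* ≈ 15.5

At the interior fixed point, setting dH/dt = 0 with H > 0 fixes L* = (prey growth rate)/(HL coefficient) — independent of the other coefficients.
With the change, L* = 0.41/0.0264 = 15.5; it falls from 31.1.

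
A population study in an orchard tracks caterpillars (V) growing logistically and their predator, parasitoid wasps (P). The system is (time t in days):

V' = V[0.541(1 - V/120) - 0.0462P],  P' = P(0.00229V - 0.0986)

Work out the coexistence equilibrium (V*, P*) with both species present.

V* ≈ 43.1, P* ≈ 7.51

From dP/dt = 0 with P > 0: 0.00229V* = 0.0986, so V* = 43.1.
Substitute into dV/dt = 0: 0.541(1 - 43.1/120) = 0.0462P*.
The bracket is 0.641, giving P* = 0.347/0.0462 = 7.51.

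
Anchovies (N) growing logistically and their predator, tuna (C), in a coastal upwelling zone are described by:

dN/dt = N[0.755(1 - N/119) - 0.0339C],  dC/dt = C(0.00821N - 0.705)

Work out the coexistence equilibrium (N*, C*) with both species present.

N* ≈ 85.9, C* ≈ 6.2

From dC/dt = 0 with C > 0: 0.00821N* = 0.705, so N* = 85.9.
Substitute into dN/dt = 0: 0.755(1 - 85.9/119) = 0.0339C*.
The bracket is 0.278, giving C* = 0.21/0.0339 = 6.2.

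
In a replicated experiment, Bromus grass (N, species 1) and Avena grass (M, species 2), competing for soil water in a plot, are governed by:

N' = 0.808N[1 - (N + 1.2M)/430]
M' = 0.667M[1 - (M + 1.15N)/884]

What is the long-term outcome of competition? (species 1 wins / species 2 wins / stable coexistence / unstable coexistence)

Compare the nullcline intercepts: K1/α12 = 430/1.2 = 358 < K2 = 884; K2/α21 = 884/1.15 = 769 > K1 = 430.
Since the inequalities point opposite ways, species 2 can invade but species 1 cannot.

species 2 excludes species 1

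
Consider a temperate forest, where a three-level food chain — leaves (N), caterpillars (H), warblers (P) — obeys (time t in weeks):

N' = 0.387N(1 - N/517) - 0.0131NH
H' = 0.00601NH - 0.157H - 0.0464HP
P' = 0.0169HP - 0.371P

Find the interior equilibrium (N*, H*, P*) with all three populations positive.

From dP/dt = 0: 0.0169H* = 0.371, so H* = 22.
From dN/dt = 0: 0.387(1 - N*/517) = 0.0131·22, giving N* = 517·(1 - 0.743) = 133.
From dH/dt = 0: 0.00601·133 - 0.157 = 0.0464P*, so P* = 0.641/0.0464 = 13.8.

N* ≈ 133, H* ≈ 22, P* ≈ 13.8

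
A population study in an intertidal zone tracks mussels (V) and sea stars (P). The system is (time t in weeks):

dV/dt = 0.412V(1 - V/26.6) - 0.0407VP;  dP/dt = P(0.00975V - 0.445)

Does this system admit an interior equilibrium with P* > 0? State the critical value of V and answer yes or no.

The predator equation gives dP/dt > 0 only when V > 0.445/0.00975 = 45.6.
Without the predator, V → K = 26.6. Since 26.6 < 45.6, the predator cannot invade.

Threshold V = 45.6; K < 45.6, so no, the predator goes extinct.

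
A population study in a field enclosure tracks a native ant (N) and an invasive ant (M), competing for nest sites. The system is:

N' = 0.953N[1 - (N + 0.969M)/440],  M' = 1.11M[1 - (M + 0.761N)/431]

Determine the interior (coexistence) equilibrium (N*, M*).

Setting both brackets to zero gives the nullclines N + 0.969M = 440 and 0.761N + M = 431.
Substituting M = 431 - 0.761N into the first: N(1 - 0.969·0.761) = 440 - 0.969·431.
So N* = 22.4/0.263 = 85.2, and then M* = 431 - 0.761·85.2 = 366.

N* ≈ 85.2, M* ≈ 366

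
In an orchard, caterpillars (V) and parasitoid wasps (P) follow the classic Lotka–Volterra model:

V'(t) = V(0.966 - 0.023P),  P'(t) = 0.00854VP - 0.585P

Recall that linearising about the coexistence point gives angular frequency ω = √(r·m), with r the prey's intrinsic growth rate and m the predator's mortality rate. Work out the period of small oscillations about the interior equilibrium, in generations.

Here r = 0.966 and m = 0.585, so r·m = 0.565.
ω = √0.565 = 0.752 per generation, hence T = 2π/ω ≈ 8.36 generations.

T ≈ 8.36 generations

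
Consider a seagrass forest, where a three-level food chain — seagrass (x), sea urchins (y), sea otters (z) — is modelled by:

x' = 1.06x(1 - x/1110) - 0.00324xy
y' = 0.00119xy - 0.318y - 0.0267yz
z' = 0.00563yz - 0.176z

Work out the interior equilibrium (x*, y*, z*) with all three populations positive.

From dz/dt = 0: 0.00563y* = 0.176, so y* = 31.3.
From dx/dt = 0: 1.06(1 - x*/1110) = 0.00324·31.3, giving x* = 1110·(1 - 0.0956) = 1000.
From dy/dt = 0: 0.00119·1000 - 0.318 = 0.0267z*, so z* = 0.877/0.0267 = 32.8.

x* ≈ 1000, y* ≈ 31.3, z* ≈ 32.8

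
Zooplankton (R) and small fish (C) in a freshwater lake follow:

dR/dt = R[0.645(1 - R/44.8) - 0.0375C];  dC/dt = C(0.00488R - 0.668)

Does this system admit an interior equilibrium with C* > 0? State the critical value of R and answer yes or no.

The predator equation gives dC/dt > 0 only when R > 0.668/0.00488 = 137.
Without the predator, R → K = 44.8. Since 44.8 < 137, the predator cannot invade.

Threshold R = 137; K < 137, so no, the predator goes extinct.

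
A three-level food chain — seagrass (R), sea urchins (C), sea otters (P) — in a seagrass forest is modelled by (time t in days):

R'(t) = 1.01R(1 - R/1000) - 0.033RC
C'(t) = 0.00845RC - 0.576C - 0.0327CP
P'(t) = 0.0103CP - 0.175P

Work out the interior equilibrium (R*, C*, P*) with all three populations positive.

R* ≈ 445, C* ≈ 17, P* ≈ 97.3

From dP/dt = 0: 0.0103C* = 0.175, so C* = 17.
From dR/dt = 0: 1.01(1 - R*/1000) = 0.033·17, giving R* = 1000·(1 - 0.555) = 445.
From dC/dt = 0: 0.00845·445 - 0.576 = 0.0327P*, so P* = 3.18/0.0327 = 97.3.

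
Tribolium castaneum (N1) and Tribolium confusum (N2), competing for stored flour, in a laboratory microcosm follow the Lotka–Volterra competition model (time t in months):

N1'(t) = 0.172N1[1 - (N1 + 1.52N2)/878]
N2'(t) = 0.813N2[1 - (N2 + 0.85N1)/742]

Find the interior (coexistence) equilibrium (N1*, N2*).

Setting both brackets to zero gives the nullclines N1 + 1.52N2 = 878 and 0.85N1 + N2 = 742.
Substituting N2 = 742 - 0.85N1 into the first: N1(1 - 1.52·0.85) = 878 - 1.52·742.
So N1* = -250/-0.292 = 856, and then N2* = 742 - 0.85·856 = 14.7.

N1* ≈ 856, N2* ≈ 14.7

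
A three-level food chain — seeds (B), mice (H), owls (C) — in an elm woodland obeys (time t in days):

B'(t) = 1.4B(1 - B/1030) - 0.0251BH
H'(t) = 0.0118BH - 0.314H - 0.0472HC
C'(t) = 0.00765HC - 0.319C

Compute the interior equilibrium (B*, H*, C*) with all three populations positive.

B* ≈ 260, H* ≈ 41.7, C* ≈ 58.3

From dC/dt = 0: 0.00765H* = 0.319, so H* = 41.7.
From dB/dt = 0: 1.4(1 - B*/1030) = 0.0251·41.7, giving B* = 1030·(1 - 0.748) = 260.
From dH/dt = 0: 0.0118·260 - 0.314 = 0.0472C*, so C* = 2.75/0.0472 = 58.3.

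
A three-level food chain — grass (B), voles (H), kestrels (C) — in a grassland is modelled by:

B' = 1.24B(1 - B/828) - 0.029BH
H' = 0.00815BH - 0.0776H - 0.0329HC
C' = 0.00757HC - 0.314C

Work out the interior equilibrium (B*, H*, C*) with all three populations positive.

From dC/dt = 0: 0.00757H* = 0.314, so H* = 41.5.
From dB/dt = 0: 1.24(1 - B*/828) = 0.029·41.5, giving B* = 828·(1 - 0.97) = 24.8.
From dH/dt = 0: 0.00815·24.8 - 0.0776 = 0.0329C*, so C* = 0.124/0.0329 = 3.78.

B* ≈ 24.8, H* ≈ 41.5, C* ≈ 3.78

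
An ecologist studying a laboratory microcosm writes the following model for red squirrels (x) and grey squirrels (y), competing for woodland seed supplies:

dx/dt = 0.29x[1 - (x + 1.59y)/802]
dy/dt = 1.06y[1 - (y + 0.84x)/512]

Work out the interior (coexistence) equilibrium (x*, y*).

x* ≈ 36, y* ≈ 482

Setting both brackets to zero gives the nullclines x + 1.59y = 802 and 0.84x + y = 512.
Substituting y = 512 - 0.84x into the first: x(1 - 1.59·0.84) = 802 - 1.59·512.
So x* = -12.1/-0.336 = 36, and then y* = 512 - 0.84·36 = 482.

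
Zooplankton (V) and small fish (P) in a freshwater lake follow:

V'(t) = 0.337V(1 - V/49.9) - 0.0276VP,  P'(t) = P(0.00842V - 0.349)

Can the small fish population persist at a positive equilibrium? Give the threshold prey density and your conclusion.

The predator equation gives dP/dt > 0 only when V > 0.349/0.00842 = 41.4.
Without the predator, V → K = 49.9. Since 49.9 > 41.4, the predator can invade and persist.

Threshold V = 41.4; K > 41.4, so yes, the predator persists.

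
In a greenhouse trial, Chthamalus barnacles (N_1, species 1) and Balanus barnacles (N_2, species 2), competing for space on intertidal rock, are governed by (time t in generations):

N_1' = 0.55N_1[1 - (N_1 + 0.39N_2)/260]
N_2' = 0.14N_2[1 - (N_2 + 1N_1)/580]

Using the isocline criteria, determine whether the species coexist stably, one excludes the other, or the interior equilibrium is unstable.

stable coexistence

Compare the nullcline intercepts: K1/α12 = 260/0.39 = 667 > K2 = 580; K2/α21 = 580/1 = 580 > K1 = 260.
Since both inequalities hold, each species can invade when rare, so the interior equilibrium is stable.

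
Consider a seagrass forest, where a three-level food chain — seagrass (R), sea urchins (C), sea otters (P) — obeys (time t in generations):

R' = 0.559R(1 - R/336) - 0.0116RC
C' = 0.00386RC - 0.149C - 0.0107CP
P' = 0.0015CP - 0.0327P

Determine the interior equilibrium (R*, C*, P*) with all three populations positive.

From dP/dt = 0: 0.0015C* = 0.0327, so C* = 21.8.
From dR/dt = 0: 0.559(1 - R*/336) = 0.0116·21.8, giving R* = 336·(1 - 0.452) = 184.
From dC/dt = 0: 0.00386·184 - 0.149 = 0.0107P*, so P* = 0.561/0.0107 = 52.5.

R* ≈ 184, C* ≈ 21.8, P* ≈ 52.5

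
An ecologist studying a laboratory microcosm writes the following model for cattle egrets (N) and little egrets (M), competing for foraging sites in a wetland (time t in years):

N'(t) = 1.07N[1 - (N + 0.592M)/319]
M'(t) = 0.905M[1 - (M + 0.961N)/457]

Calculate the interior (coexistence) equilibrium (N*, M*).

Setting both brackets to zero gives the nullclines N + 0.592M = 319 and 0.961N + M = 457.
Substituting M = 457 - 0.961N into the first: N(1 - 0.592·0.961) = 319 - 0.592·457.
So N* = 48.5/0.431 = 112, and then M* = 457 - 0.961·112 = 349.

N* ≈ 112, M* ≈ 349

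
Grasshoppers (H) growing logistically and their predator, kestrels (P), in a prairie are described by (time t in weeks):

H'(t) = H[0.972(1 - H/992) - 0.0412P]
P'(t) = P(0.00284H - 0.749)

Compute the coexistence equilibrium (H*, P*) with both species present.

From dP/dt = 0 with P > 0: 0.00284H* = 0.749, so H* = 264.
Substitute into dH/dt = 0: 0.972(1 - 264/992) = 0.0412P*.
The bracket is 0.734, giving P* = 0.714/0.0412 = 17.3.

H* ≈ 264, P* ≈ 17.3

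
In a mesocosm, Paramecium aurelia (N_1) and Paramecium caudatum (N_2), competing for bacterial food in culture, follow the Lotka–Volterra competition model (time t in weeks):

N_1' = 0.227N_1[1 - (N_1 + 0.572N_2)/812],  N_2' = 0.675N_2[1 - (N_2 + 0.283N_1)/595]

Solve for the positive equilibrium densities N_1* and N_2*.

N_1* ≈ 563, N_2* ≈ 436

Setting both brackets to zero gives the nullclines N_1 + 0.572N_2 = 812 and 0.283N_1 + N_2 = 595.
Substituting N_2 = 595 - 0.283N_1 into the first: N_1(1 - 0.572·0.283) = 812 - 0.572·595.
So N_1* = 472/0.838 = 563, and then N_2* = 595 - 0.283·563 = 436.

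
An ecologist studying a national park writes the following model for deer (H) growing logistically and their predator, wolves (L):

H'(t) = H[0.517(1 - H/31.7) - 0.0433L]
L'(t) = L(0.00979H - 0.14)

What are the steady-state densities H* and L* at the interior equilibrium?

H* ≈ 14.3, L* ≈ 6.55

From dL/dt = 0 with L > 0: 0.00979H* = 0.14, so H* = 14.3.
Substitute into dH/dt = 0: 0.517(1 - 14.3/31.7) = 0.0433L*.
The bracket is 0.549, giving L* = 0.284/0.0433 = 6.55.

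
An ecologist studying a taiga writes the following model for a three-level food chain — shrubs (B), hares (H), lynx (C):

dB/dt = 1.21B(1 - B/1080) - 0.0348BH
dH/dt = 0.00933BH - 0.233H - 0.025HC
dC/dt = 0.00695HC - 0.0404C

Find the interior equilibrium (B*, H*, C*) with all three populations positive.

B* ≈ 899, H* ≈ 5.81, C* ≈ 326

From dC/dt = 0: 0.00695H* = 0.0404, so H* = 5.81.
From dB/dt = 0: 1.21(1 - B*/1080) = 0.0348·5.81, giving B* = 1080·(1 - 0.167) = 899.
From dH/dt = 0: 0.00933·899 - 0.233 = 0.025C*, so C* = 8.16/0.025 = 326.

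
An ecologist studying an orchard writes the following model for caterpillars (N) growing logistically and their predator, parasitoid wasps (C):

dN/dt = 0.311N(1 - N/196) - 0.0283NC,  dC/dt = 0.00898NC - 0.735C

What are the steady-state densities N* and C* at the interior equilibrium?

N* ≈ 81.8, C* ≈ 6.4

From dC/dt = 0 with C > 0: 0.00898N* = 0.735, so N* = 81.8.
Substitute into dN/dt = 0: 0.311(1 - 81.8/196) = 0.0283C*.
The bracket is 0.582, giving C* = 0.181/0.0283 = 6.4.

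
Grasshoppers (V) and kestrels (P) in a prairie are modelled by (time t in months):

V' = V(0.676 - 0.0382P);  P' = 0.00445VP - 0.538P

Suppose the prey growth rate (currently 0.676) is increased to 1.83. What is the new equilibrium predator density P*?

P* ≈ 47.9

At the interior fixed point, setting dV/dt = 0 with V > 0 fixes P* = (prey growth rate)/(VP coefficient) — independent of the other coefficients.
With the change, P* = 1.83/0.0382 = 47.9; it rises from 17.7.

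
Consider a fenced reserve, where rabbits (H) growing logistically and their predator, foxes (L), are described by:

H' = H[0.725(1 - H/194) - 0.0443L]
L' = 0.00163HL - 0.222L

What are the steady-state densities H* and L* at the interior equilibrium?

H* ≈ 136, L* ≈ 4.88

From dL/dt = 0 with L > 0: 0.00163H* = 0.222, so H* = 136.
Substitute into dH/dt = 0: 0.725(1 - 136/194) = 0.0443L*.
The bracket is 0.298, giving L* = 0.216/0.0443 = 4.88.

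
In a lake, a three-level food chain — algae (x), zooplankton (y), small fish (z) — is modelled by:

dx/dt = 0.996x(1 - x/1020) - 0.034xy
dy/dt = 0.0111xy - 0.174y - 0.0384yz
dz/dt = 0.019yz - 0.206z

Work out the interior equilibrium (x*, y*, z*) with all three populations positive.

x* ≈ 642, y* ≈ 10.8, z* ≈ 181

From dz/dt = 0: 0.019y* = 0.206, so y* = 10.8.
From dx/dt = 0: 0.996(1 - x*/1020) = 0.034·10.8, giving x* = 1020·(1 - 0.37) = 642.
From dy/dt = 0: 0.0111·642 - 0.174 = 0.0384z*, so z* = 6.96/0.0384 = 181.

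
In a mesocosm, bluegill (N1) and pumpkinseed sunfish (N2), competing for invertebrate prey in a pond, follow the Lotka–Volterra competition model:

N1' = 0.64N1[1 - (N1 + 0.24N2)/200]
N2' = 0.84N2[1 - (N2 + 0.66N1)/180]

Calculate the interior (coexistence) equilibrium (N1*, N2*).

N1* ≈ 186, N2* ≈ 57

Setting both brackets to zero gives the nullclines N1 + 0.24N2 = 200 and 0.66N1 + N2 = 180.
Substituting N2 = 180 - 0.66N1 into the first: N1(1 - 0.24·0.66) = 200 - 0.24·180.
So N1* = 157/0.842 = 186, and then N2* = 180 - 0.66·186 = 57.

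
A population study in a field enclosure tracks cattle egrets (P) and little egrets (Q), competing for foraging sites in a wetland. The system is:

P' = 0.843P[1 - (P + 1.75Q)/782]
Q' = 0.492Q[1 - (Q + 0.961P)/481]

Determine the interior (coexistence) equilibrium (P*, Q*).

Setting both brackets to zero gives the nullclines P + 1.75Q = 782 and 0.961P + Q = 481.
Substituting Q = 481 - 0.961P into the first: P(1 - 1.75·0.961) = 782 - 1.75·481.
So P* = -59.8/-0.682 = 87.6, and then Q* = 481 - 0.961·87.6 = 397.

P* ≈ 87.6, Q* ≈ 397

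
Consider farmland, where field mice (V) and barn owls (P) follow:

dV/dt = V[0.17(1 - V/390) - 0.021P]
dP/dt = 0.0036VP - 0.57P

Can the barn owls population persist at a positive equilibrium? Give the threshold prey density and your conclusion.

Threshold V = 158; K > 158, so yes, the predator persists.

The predator equation gives dP/dt > 0 only when V > 0.57/0.0036 = 158.
Without the predator, V → K = 390. Since 390 > 158, the predator can invade and persist.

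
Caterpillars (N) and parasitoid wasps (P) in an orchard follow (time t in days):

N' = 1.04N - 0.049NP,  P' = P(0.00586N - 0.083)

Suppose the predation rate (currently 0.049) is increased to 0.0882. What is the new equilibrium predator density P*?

At the interior fixed point, setting dN/dt = 0 with N > 0 fixes P* = (prey growth rate)/(NP coefficient) — independent of the other coefficients.
With the change, P* = 1.04/0.0882 = 11.8; it falls from 21.2.

P* ≈ 11.8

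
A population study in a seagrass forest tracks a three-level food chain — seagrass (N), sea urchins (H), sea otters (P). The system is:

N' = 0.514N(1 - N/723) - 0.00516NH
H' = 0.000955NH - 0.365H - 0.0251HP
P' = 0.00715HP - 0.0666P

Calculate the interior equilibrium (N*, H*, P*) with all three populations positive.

From dP/dt = 0: 0.00715H* = 0.0666, so H* = 9.31.
From dN/dt = 0: 0.514(1 - N*/723) = 0.00516·9.31, giving N* = 723·(1 - 0.0935) = 655.
From dH/dt = 0: 0.000955·655 - 0.365 = 0.0251P*, so P* = 0.261/0.0251 = 10.4.

N* ≈ 655, H* ≈ 9.31, P* ≈ 10.4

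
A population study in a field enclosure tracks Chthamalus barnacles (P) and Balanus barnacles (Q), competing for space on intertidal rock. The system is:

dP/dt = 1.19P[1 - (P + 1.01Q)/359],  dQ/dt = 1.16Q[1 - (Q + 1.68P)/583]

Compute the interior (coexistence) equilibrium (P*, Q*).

P* ≈ 330, Q* ≈ 28.9

Setting both brackets to zero gives the nullclines P + 1.01Q = 359 and 1.68P + Q = 583.
Substituting Q = 583 - 1.68P into the first: P(1 - 1.01·1.68) = 359 - 1.01·583.
So P* = -230/-0.697 = 330, and then Q* = 583 - 1.68·330 = 28.9.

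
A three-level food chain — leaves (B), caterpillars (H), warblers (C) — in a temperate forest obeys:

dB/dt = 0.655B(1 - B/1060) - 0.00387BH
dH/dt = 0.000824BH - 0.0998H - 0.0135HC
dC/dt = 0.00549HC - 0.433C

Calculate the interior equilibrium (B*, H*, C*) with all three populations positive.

From dC/dt = 0: 0.00549H* = 0.433, so H* = 78.9.
From dB/dt = 0: 0.655(1 - B*/1060) = 0.00387·78.9, giving B* = 1060·(1 - 0.466) = 566.
From dH/dt = 0: 0.000824·566 - 0.0998 = 0.0135C*, so C* = 0.367/0.0135 = 27.2.

B* ≈ 566, H* ≈ 78.9, C* ≈ 27.2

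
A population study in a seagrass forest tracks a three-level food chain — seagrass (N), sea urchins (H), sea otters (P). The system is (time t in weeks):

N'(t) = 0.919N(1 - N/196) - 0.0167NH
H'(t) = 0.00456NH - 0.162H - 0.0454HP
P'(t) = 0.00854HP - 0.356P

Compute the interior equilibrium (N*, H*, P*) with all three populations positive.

From dP/dt = 0: 0.00854H* = 0.356, so H* = 41.7.
From dN/dt = 0: 0.919(1 - N*/196) = 0.0167·41.7, giving N* = 196·(1 - 0.758) = 47.5.
From dH/dt = 0: 0.00456·47.5 - 0.162 = 0.0454P*, so P* = 0.0547/0.0454 = 1.21.

N* ≈ 47.5, H* ≈ 41.7, P* ≈ 1.21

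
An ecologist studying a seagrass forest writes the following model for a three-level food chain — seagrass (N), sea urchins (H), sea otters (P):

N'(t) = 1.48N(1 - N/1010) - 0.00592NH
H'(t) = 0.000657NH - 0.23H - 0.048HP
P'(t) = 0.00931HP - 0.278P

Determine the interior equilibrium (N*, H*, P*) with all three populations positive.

From dP/dt = 0: 0.00931H* = 0.278, so H* = 29.9.
From dN/dt = 0: 1.48(1 - N*/1010) = 0.00592·29.9, giving N* = 1010·(1 - 0.119) = 889.
From dH/dt = 0: 0.000657·889 - 0.23 = 0.048P*, so P* = 0.354/0.048 = 7.38.

N* ≈ 889, H* ≈ 29.9, P* ≈ 7.38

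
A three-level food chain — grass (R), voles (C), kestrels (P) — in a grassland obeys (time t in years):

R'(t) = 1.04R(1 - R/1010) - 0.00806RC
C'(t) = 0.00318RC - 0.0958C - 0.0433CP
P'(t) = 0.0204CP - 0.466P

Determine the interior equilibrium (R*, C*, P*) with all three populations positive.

From dP/dt = 0: 0.0204C* = 0.466, so C* = 22.8.
From dR/dt = 0: 1.04(1 - R*/1010) = 0.00806·22.8, giving R* = 1010·(1 - 0.177) = 831.
From dC/dt = 0: 0.00318·831 - 0.0958 = 0.0433P*, so P* = 2.55/0.0433 = 58.8.

R* ≈ 831, C* ≈ 22.8, P* ≈ 58.8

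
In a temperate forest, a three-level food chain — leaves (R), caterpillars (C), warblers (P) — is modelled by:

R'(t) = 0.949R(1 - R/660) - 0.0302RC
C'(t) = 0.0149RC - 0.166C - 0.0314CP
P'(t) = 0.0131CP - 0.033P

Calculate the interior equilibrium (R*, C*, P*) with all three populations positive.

From dP/dt = 0: 0.0131C* = 0.033, so C* = 2.52.
From dR/dt = 0: 0.949(1 - R*/660) = 0.0302·2.52, giving R* = 660·(1 - 0.0802) = 607.
From dC/dt = 0: 0.0149·607 - 0.166 = 0.0314P*, so P* = 8.88/0.0314 = 283.

R* ≈ 607, C* ≈ 2.52, P* ≈ 283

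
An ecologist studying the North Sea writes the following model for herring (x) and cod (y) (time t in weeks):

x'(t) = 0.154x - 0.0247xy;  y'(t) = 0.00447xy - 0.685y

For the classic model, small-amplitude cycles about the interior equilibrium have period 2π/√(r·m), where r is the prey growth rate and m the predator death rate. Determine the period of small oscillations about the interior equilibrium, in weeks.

T ≈ 19.3 weeks

Here r = 0.154 and m = 0.685, so r·m = 0.105.
ω = √0.105 = 0.325 per week, hence T = 2π/ω ≈ 19.3 weeks.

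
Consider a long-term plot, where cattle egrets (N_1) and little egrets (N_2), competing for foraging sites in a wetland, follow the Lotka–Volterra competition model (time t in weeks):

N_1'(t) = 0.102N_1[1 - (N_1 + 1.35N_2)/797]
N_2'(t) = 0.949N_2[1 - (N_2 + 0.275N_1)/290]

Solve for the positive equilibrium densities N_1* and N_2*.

Setting both brackets to zero gives the nullclines N_1 + 1.35N_2 = 797 and 0.275N_1 + N_2 = 290.
Substituting N_2 = 290 - 0.275N_1 into the first: N_1(1 - 1.35·0.275) = 797 - 1.35·290.
So N_1* = 406/0.629 = 645, and then N_2* = 290 - 0.275·645 = 113.

N_1* ≈ 645, N_2* ≈ 113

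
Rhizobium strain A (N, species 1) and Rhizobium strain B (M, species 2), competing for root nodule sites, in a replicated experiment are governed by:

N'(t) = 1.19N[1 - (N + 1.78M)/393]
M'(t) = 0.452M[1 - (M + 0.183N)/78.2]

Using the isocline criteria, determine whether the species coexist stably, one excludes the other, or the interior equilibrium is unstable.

stable coexistence

Compare the nullcline intercepts: K1/α12 = 393/1.78 = 221 > K2 = 78.2; K2/α21 = 78.2/0.183 = 427 > K1 = 393.
Since both inequalities hold, each species can invade when rare, so the interior equilibrium is stable.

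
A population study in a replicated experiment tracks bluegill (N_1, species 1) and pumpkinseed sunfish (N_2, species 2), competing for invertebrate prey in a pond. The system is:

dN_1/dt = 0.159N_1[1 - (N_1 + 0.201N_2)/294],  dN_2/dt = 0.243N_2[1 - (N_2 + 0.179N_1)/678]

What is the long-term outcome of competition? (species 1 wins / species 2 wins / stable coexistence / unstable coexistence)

Compare the nullcline intercepts: K1/α12 = 294/0.201 = 1460 > K2 = 678; K2/α21 = 678/0.179 = 3790 > K1 = 294.
Since both inequalities hold, each species can invade when rare, so the interior equilibrium is stable.

stable coexistence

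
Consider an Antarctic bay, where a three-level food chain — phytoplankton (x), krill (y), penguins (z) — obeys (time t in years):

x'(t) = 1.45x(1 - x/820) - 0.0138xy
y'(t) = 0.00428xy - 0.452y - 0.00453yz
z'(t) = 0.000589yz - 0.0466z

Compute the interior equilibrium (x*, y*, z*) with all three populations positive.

From dz/dt = 0: 0.000589y* = 0.0466, so y* = 79.1.
From dx/dt = 0: 1.45(1 - x*/820) = 0.0138·79.1, giving x* = 820·(1 - 0.753) = 203.
From dy/dt = 0: 0.00428·203 - 0.452 = 0.00453z*, so z* = 0.415/0.00453 = 91.6.

x* ≈ 203, y* ≈ 79.1, z* ≈ 91.6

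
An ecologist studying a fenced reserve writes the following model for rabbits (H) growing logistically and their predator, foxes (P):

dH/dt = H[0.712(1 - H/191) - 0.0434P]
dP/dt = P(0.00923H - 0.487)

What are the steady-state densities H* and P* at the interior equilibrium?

H* ≈ 52.8, P* ≈ 11.9

From dP/dt = 0 with P > 0: 0.00923H* = 0.487, so H* = 52.8.
Substitute into dH/dt = 0: 0.712(1 - 52.8/191) = 0.0434P*.
The bracket is 0.724, giving P* = 0.515/0.0434 = 11.9.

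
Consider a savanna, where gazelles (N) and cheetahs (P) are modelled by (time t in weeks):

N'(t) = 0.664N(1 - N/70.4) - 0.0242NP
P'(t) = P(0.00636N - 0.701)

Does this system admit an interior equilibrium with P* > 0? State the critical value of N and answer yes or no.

Threshold N = 110; K < 110, so no, the predator goes extinct.

The predator equation gives dP/dt > 0 only when N > 0.701/0.00636 = 110.
Without the predator, N → K = 70.4. Since 70.4 < 110, the predator cannot invade.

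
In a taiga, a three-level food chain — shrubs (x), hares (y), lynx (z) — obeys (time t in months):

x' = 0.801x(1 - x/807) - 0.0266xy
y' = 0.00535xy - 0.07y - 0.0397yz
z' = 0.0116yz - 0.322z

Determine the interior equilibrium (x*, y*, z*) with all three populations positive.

From dz/dt = 0: 0.0116y* = 0.322, so y* = 27.8.
From dx/dt = 0: 0.801(1 - x*/807) = 0.0266·27.8, giving x* = 807·(1 - 0.922) = 63.1.
From dy/dt = 0: 0.00535·63.1 - 0.07 = 0.0397z*, so z* = 0.268/0.0397 = 6.74.

x* ≈ 63.1, y* ≈ 27.8, z* ≈ 6.74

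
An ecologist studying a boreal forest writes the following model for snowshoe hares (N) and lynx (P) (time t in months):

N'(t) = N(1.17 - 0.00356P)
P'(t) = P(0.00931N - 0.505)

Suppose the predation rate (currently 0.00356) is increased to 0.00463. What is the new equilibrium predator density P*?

P* ≈ 253

At the interior fixed point, setting dN/dt = 0 with N > 0 fixes P* = (prey growth rate)/(NP coefficient) — independent of the other coefficients.
With the change, P* = 1.17/0.00463 = 253; it falls from 329.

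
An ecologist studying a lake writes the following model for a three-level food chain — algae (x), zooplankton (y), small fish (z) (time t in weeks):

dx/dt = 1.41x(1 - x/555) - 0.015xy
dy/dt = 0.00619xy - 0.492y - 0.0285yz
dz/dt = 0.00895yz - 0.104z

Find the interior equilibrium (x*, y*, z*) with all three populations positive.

x* ≈ 486, y* ≈ 11.6, z* ≈ 88.4

From dz/dt = 0: 0.00895y* = 0.104, so y* = 11.6.
From dx/dt = 0: 1.41(1 - x*/555) = 0.015·11.6, giving x* = 555·(1 - 0.124) = 486.
From dy/dt = 0: 0.00619·486 - 0.492 = 0.0285z*, so z* = 2.52/0.0285 = 88.4.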